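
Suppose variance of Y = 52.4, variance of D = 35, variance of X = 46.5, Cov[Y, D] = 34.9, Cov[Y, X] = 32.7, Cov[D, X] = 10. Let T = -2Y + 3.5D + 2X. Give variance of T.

variance of T = a²·variance of Y + b²·variance of D + c²·variance of X + 2ab·Cov[Y, D] + 2ac·Cov[Y, X] + 2bc·Cov[D, X], with a = -2, b = 3.5, c = 2.
= 209.6 + 428.75 + 186 + (-488.6) + (-261.6) + 140
= 214.15.

variance of T = 214.15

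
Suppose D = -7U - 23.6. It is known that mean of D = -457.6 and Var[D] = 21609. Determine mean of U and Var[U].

From D = -7U - 23.6: mean of D = a·mean of U + b, so mean of U = (mean of D − b)/a = (-457.6 − (-23.6))/(-7) = 62.
Var[D] = a²·Var[U], so Var[U] = 21609/(-7)² = 441.

mean of U = 62, Var[U] = 441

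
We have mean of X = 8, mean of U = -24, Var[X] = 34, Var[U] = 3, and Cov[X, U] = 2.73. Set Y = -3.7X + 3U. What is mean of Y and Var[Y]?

mean of Y = -101.6, Var[Y] = 431.854

mean of Y = (-3.7)·mean of X + 3·mean of U = (-3.7)·8 + 3·(-24) = -101.6.
Var[Y] = a²·Var[X] + b²·Var[U] + 2ab·Cov[X, U] with a = -3.7, b = 3.
= (-3.7)²·34 + 3²·3 + 2·(-3.7)·3·2.73
= 465.46 + 27 + (-60.606) = 431.854.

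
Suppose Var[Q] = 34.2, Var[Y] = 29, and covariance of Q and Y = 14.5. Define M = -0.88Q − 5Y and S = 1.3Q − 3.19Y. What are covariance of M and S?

covariance of M and S = 369.8796

By bilinearity, covariance of M and S = ac·Var[Q] + bd·Var[Y] + (ad+bc)·covariance of Q and Y, with a=-0.88, b=-5, c=1.3, d=-3.19.
ac·Var[Q] = (-0.88)·1.3·34.2 = -39.1248
bd·Var[Y] = (-5)·(-3.19)·29 = 462.55
(ad+bc)·covariance of Q and Y = (-3.6928)·14.5 = -53.5456
covariance of M and S = -39.1248 + 462.55 + (-53.5456) = 369.8796.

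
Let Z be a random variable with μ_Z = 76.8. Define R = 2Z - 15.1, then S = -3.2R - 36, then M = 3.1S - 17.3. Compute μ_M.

μ_M = -1502.82

μ_R = 2·76.8 + (-15.1) = 138.5.
μ_S = (-3.2)·138.5 + (-36) = -479.2.
μ_M = 3.1·(-479.2) + (-17.3) = -1502.82.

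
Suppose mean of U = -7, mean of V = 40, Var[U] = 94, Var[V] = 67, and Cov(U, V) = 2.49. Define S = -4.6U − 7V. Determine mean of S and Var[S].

mean of S = -247.8, Var[S] = 5432.396

mean of S = (-4.6)·mean of U + (-7)·mean of V = (-4.6)·(-7) + (-7)·40 = -247.8.
Var[S] = a²·Var[U] + b²·Var[V] + 2ab·Cov(U, V) with a = -4.6, b = -7.
= (-4.6)²·94 + (-7)²·67 + 2·(-4.6)·(-7)·2.49
= 1989.04 + 3283 + 160.356 = 5432.396.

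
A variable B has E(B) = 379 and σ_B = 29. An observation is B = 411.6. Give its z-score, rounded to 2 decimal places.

z = 1.12

z = (B − E(B)) / σ_B = (411.6 − 379) / 29 ≈ 1.12.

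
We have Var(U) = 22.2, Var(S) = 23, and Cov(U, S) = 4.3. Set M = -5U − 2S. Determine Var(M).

Var(M) = a²·Var(U) + b²·Var(S) + 2ab·Cov(U, S) with a = -5, b = -2.
= (-5)²·22.2 + (-2)²·23 + 2·(-5)·(-2)·4.3
= 555 + 92 + 86 = 733.

Var(M) = 733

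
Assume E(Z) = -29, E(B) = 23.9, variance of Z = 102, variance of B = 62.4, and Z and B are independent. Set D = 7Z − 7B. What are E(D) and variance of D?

E(D) = -370.3, variance of D = 8055.6

E(D) = 7·E(Z) + (-7)·E(B) = 7·(-29) + (-7)·23.9 = -370.3.
variance of D = a²·variance of Z + b²·variance of B + 2ab·Cov[Z, B] with a = 7, b = -7.
Independence gives Cov[Z, B] = 0.
= 7²·102 + (-7)²·62.4 + 2·7·(-7)·0
= 4998 + 3057.6 + 0 = 8055.6.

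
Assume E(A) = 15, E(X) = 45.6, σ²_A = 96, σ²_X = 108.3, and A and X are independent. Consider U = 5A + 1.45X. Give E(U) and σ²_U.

E(U) = 5·E(A) + 1.45·E(X) = 5·15 + 1.45·45.6 = 141.12.
σ²_U = a²·σ²_A + b²·σ²_X + 2ab·Cov[A, X] with a = 5, b = 1.45.
Independence gives Cov[A, X] = 0.
= 5²·96 + 1.45²·108.3 + 2·5·1.45·0
= 2400 + 227.70075 + 0 = 2627.70075.

E(U) = 141.12, σ²_U = 2627.70075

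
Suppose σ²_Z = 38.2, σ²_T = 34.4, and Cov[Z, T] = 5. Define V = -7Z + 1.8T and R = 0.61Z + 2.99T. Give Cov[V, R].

By bilinearity, Cov[V, R] = ac·σ²_Z + bd·σ²_T + (ad+bc)·Cov[Z, T], with a=-7, b=1.8, c=0.61, d=2.99.
ac·σ²_Z = (-7)·0.61·38.2 = -163.114
bd·σ²_T = 1.8·2.99·34.4 = 185.1408
(ad+bc)·Cov[Z, T] = (-19.832)·5 = -99.16
Cov[V, R] = -163.114 + 185.1408 + (-99.16) = -77.1332.

Cov[V, R] = -77.1332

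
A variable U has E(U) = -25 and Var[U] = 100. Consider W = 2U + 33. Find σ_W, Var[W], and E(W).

σ_W = 20, Var[W] = 400, E(W) = -17

W = 2U + 33 is linear with a = 2, b = 33.
σ_U = √100 = 10.
σ_W = |a|·σ_U = |2|·10 = 20.
Var[W] = a²·Var[U] = 2²·100 = 400 (the additive constant 33 does not affect variance).
E(W) = a·E(U) + b = 2·(-25) + 33 = -17.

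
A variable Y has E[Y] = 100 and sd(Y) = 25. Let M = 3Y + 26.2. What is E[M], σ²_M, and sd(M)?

E[M] = 326.2, σ²_M = 5625, sd(M) = 75

M = 3Y + 26.2 is linear with a = 3, b = 26.2.
E[M] = a·E[Y] + b = 3·100 + 26.2 = 326.2.
σ²_Y = 25² = 625.
σ²_M = a²·σ²_Y = 3²·625 = 5625 (the additive constant 26.2 does not affect variance).
sd(M) = |a|·sd(Y) = |3|·25 = 75.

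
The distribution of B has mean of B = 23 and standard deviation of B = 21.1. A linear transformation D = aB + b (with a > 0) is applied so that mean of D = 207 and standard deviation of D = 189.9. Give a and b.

standard deviation of D = a·standard deviation of B (a > 0), so a = 189.9/21.1 = 9.
mean of D = a·mean of B + b, so b = 207 − 9·23 = 0.

a = 9, b = 0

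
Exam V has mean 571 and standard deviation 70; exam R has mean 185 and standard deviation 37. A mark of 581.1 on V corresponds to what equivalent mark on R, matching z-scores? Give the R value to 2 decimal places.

z = (581.1 − 571)/70 ≈ 0.1443.
R = 185 + z·37 = 185 + (581.1 − 571)·37/70 ≈ 190.34.

R = 190.34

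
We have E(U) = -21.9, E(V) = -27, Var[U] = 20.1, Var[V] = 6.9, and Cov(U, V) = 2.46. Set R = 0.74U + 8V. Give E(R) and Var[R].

E(R) = -232.206, Var[R] = 481.73316

E(R) = 0.74·E(U) + 8·E(V) = 0.74·(-21.9) + 8·(-27) = -232.206.
Var[R] = a²·Var[U] + b²·Var[V] + 2ab·Cov(U, V) with a = 0.74, b = 8.
= 0.74²·20.1 + 8²·6.9 + 2·0.74·8·2.46
= 11.00676 + 441.6 + 29.1264 = 481.73316.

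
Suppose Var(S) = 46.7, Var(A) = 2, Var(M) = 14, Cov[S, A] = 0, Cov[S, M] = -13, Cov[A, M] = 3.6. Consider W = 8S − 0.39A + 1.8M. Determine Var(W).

Var(W) = 2655.0098

Var(W) = a²·Var(S) + b²·Var(A) + c²·Var(M) + 2ab·Cov[S, A] + 2ac·Cov[S, M] + 2bc·Cov[A, M], with a = 8, b = -0.39, c = 1.8.
= 2988.8 + 0.3042 + 45.36 + 0 + (-374.4) + (-5.0544)
= 2655.0098.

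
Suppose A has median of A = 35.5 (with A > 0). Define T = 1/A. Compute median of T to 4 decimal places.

1/A is monotone on this domain, so median of T = 1/(35.5) ≈ 0.0282.

median of T = 0.0282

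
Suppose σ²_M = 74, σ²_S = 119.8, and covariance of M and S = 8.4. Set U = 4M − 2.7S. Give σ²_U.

σ²_U = 1875.902

σ²_U = a²·σ²_M + b²·σ²_S + 2ab·covariance of M and S with a = 4, b = -2.7.
= 4²·74 + (-2.7)²·119.8 + 2·4·(-2.7)·8.4
= 1184 + 873.342 + (-181.44) = 1875.902.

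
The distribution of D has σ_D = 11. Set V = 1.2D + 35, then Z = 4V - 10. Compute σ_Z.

σ_V = |1.2|·11 = 13.2.
σ_Z = |4|·13.2 = 52.8.

σ_Z = 52.8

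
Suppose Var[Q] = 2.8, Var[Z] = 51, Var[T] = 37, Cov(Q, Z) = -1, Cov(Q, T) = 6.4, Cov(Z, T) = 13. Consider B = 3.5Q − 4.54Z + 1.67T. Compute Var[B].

Var[B] = a²·Var[Q] + b²·Var[Z] + c²·Var[T] + 2ab·Cov(Q, Z) + 2ac·Cov(Q, T) + 2bc·Cov(Z, T), with a = 3.5, b = -4.54, c = 1.67.
= 34.3 + 1051.1916 + 103.1893 + 31.78 + 74.816 + (-197.1268)
= 1098.1501.

Var[B] = 1098.1501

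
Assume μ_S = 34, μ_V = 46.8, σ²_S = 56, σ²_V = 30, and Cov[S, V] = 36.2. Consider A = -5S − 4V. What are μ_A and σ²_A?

μ_A = -357.2, σ²_A = 3328

μ_A = (-5)·μ_S + (-4)·μ_V = (-5)·34 + (-4)·46.8 = -357.2.
σ²_A = a²·σ²_S + b²·σ²_V + 2ab·Cov[S, V] with a = -5, b = -4.
= (-5)²·56 + (-4)²·30 + 2·(-5)·(-4)·36.2
= 1400 + 480 + 1448 = 3328.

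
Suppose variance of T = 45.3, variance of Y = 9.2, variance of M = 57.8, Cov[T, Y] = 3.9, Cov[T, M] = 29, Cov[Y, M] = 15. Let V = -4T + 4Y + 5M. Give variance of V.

variance of V = a²·variance of T + b²·variance of Y + c²·variance of M + 2ab·Cov[T, Y] + 2ac·Cov[T, M] + 2bc·Cov[Y, M], with a = -4, b = 4, c = 5.
= 724.8 + 147.2 + 1445 + (-124.8) + (-1160) + 600
= 1632.2.

variance of V = 1632.2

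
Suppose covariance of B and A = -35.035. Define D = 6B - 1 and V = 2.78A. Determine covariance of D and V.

covariance of D and V = -584.3838

covariance of D and V = a·c·covariance of B and A = 6·2.78·(-35.035) = -584.3838. Additive constants drop out.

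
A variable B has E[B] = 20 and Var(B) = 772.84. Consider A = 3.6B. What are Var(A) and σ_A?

Var(A) = 10016.0064, σ_A = 100.08

A = 3.6B is linear with a = 3.6, b = 0.
Var(A) = a²·Var(B) = 3.6²·772.84 = 10016.0064.
σ_B = √772.84 = 27.8.
σ_A = |a|·σ_B = |3.6|·27.8 = 100.08.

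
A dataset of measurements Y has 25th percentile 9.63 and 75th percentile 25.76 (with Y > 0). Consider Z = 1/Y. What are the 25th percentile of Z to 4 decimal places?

1/Y is decreasing on Y > 0, so percentile order reverses: P_{25}(Z) uses P_{75}(Y) = 25.76.
P_{25}(Z) = 1/25.76 ≈ 0.0388.

25th percentile of Z = 0.0388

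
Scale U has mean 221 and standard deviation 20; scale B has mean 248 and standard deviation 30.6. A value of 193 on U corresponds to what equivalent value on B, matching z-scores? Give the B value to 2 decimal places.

z = (193 − 221)/20 = -1.4.
B = 248 + z·30.6 = 248 + (193 − 221)·30.6/20 = 205.16.

B = 205.16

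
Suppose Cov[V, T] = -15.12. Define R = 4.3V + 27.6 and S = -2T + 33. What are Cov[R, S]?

Cov[R, S] = a·c·Cov[V, T] = 4.3·(-2)·(-15.12) = 130.032. Additive constants drop out.

Cov[R, S] = 130.032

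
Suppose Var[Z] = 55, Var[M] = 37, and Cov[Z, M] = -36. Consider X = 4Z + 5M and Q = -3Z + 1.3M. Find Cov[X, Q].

Cov[X, Q] = -66.7

By bilinearity, Cov[X, Q] = ac·Var[Z] + bd·Var[M] + (ad+bc)·Cov[Z, M], with a=4, b=5, c=-3, d=1.3.
ac·Var[Z] = 4·(-3)·55 = -660
bd·Var[M] = 5·1.3·37 = 240.5
(ad+bc)·Cov[Z, M] = (-9.8)·(-36) = 352.8
Cov[X, Q] = -660 + 240.5 + 352.8 = -66.7.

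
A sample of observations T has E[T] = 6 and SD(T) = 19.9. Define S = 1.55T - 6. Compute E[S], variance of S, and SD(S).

E[S] = 3.3, variance of S = 951.414025, SD(S) = 30.845

S = 1.55T - 6 is linear with a = 1.55, b = -6.
E[S] = a·E[T] + b = 1.55·6 + (-6) = 3.3.
variance of T = 19.9² = 396.01.
variance of S = a²·variance of T = 1.55²·396.01 = 951.414025 (the additive constant -6 does not affect variance).
SD(S) = |a|·SD(T) = |1.55|·19.9 = 30.845.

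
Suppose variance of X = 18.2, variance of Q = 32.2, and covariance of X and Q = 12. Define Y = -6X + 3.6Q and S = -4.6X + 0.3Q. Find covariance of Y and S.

covariance of Y and S = 316.776

By bilinearity, covariance of Y and S = ac·variance of X + bd·variance of Q + (ad+bc)·covariance of X and Q, with a=-6, b=3.6, c=-4.6, d=0.3.
ac·variance of X = (-6)·(-4.6)·18.2 = 502.32
bd·variance of Q = 3.6·0.3·32.2 = 34.776
(ad+bc)·covariance of X and Q = (-18.36)·12 = -220.32
covariance of Y and S = 502.32 + 34.776 + (-220.32) = 316.776.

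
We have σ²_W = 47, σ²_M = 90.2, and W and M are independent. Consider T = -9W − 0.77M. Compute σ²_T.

σ²_T = 3860.47958

σ²_T = a²·σ²_W + b²·σ²_M + 2ab·Cov(W, M) with a = -9, b = -0.77.
Independence gives Cov(W, M) = 0.
= (-9)²·47 + (-0.77)²·90.2 + 2·(-9)·(-0.77)·0
= 3807 + 53.47958 + 0 = 3860.47958.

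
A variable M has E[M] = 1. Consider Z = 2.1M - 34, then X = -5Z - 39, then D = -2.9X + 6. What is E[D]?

E[D] = -343.45

E[Z] = 2.1·1 + (-34) = -31.9.
E[X] = (-5)·(-31.9) + (-39) = 120.5.
E[D] = (-2.9)·120.5 + 6 = -343.45.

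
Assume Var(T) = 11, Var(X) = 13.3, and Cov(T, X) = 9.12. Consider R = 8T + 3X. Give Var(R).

Var(R) = 1261.46

Var(R) = a²·Var(T) + b²·Var(X) + 2ab·Cov(T, X) with a = 8, b = 3.
= 8²·11 + 3²·13.3 + 2·8·3·9.12
= 704 + 119.7 + 437.76 = 1261.46.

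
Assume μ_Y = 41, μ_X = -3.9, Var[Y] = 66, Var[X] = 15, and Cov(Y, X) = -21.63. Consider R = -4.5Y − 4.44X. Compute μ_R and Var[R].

μ_R = -167.184, Var[R] = 767.8692

μ_R = (-4.5)·μ_Y + (-4.44)·μ_X = (-4.5)·41 + (-4.44)·(-3.9) = -167.184.
Var[R] = a²·Var[Y] + b²·Var[X] + 2ab·Cov(Y, X) with a = -4.5, b = -4.44.
= (-4.5)²·66 + (-4.44)²·15 + 2·(-4.5)·(-4.44)·(-21.63)
= 1336.5 + 295.704 + (-864.3348) = 767.8692.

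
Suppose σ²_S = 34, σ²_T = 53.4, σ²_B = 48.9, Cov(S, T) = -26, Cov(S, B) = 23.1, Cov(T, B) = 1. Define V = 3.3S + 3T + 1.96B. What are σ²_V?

σ²_V = a²·σ²_S + b²·σ²_T + c²·σ²_B + 2ab·Cov(S, T) + 2ac·Cov(S, B) + 2bc·Cov(T, B), with a = 3.3, b = 3, c = 1.96.
= 370.26 + 480.6 + 187.85424 + (-514.8) + 298.8216 + 11.76
= 834.49584.

σ²_V = 834.49584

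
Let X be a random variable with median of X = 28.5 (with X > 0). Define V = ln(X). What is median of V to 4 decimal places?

ln(X) is monotone on this domain, so median of V = ln(28.5) ≈ 3.3499.

median of V = 3.3499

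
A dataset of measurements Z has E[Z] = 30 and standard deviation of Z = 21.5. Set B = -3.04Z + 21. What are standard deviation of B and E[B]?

standard deviation of B = 65.36, E[B] = -70.2

B = -3.04Z + 21 is linear with a = -3.04, b = 21.
standard deviation of B = |a|·standard deviation of Z = |-3.04|·21.5 = 65.36.
E[B] = a·E[Z] + b = (-3.04)·30 + 21 = -70.2.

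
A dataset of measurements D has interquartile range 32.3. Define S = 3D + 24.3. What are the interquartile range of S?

Under S = aD + b, IQR(S) = |a|·IQR(D) = |3|·32.3 = 96.9 (shifts cancel; spread scales by |a|).

IQR(S) = 96.9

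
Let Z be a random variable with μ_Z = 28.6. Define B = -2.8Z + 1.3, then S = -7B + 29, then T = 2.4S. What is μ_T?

μ_B = (-2.8)·28.6 + 1.3 = -78.78.
μ_S = (-7)·(-78.78) + 29 = 580.46.
μ_T = 2.4·580.46 = 1393.104.

μ_T = 1393.104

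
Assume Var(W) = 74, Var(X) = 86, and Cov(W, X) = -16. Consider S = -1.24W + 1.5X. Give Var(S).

Var(S) = a²·Var(W) + b²·Var(X) + 2ab·Cov(W, X) with a = -1.24, b = 1.5.
= (-1.24)²·74 + 1.5²·86 + 2·(-1.24)·1.5·(-16)
= 113.7824 + 193.5 + 59.52 = 366.8024.

Var(S) = 366.8024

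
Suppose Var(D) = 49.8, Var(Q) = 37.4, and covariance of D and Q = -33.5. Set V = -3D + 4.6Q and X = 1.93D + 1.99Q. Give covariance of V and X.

By bilinearity, covariance of V and X = ac·Var(D) + bd·Var(Q) + (ad+bc)·covariance of D and Q, with a=-3, b=4.6, c=1.93, d=1.99.
ac·Var(D) = (-3)·1.93·49.8 = -288.342
bd·Var(Q) = 4.6·1.99·37.4 = 342.3596
(ad+bc)·covariance of D and Q = (2.908)·(-33.5) = -97.418
covariance of V and X = -288.342 + 342.3596 + (-97.418) = -43.4004.

covariance of V and X = -43.4004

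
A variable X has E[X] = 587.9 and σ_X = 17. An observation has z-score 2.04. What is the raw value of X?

X = 622.58

X = E[X] + z·σ_X = 587.9 + 2.04·17 = 622.58.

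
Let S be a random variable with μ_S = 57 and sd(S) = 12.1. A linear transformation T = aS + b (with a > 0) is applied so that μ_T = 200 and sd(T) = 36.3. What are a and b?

a = 3, b = 29

sd(T) = a·sd(S) (a > 0), so a = 36.3/12.1 = 3.
μ_T = a·μ_S + b, so b = 200 − 3·57 = 29.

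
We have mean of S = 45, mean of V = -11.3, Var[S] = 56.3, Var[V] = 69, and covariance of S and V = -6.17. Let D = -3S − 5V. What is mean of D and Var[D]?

mean of D = -78.5, Var[D] = 2046.6

mean of D = (-3)·mean of S + (-5)·mean of V = (-3)·45 + (-5)·(-11.3) = -78.5.
Var[D] = a²·Var[S] + b²·Var[V] + 2ab·covariance of S and V with a = -3, b = -5.
= (-3)²·56.3 + (-5)²·69 + 2·(-3)·(-5)·(-6.17)
= 506.7 + 1725 + (-185.1) = 2046.6.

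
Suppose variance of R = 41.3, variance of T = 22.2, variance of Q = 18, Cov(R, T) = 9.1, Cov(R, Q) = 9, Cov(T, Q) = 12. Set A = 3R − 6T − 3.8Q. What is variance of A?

variance of A = 1445.22

variance of A = a²·variance of R + b²·variance of T + c²·variance of Q + 2ab·Cov(R, T) + 2ac·Cov(R, Q) + 2bc·Cov(T, Q), with a = 3, b = -6, c = -3.8.
= 371.7 + 799.2 + 259.92 + (-327.6) + (-205.2) + 547.2
= 1445.22.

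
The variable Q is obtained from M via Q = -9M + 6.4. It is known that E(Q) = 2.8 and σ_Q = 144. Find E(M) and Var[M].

From Q = -9M + 6.4: E(Q) = a·E(M) + b, so E(M) = (E(Q) − b)/a = (2.8 − 6.4)/(-9) = 0.4.
Var[Q] = 144² = 20736.
Var[Q] = a²·Var[M], so Var[M] = 20736/(-9)² = 256.

E(M) = 0.4, Var[M] = 256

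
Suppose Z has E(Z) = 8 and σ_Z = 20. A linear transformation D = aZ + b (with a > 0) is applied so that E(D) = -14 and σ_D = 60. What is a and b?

a = 3, b = -38

σ_D = a·σ_Z (a > 0), so a = 60/20 = 3.
E(D) = a·E(Z) + b, so b = -14 − 3·8 = -38.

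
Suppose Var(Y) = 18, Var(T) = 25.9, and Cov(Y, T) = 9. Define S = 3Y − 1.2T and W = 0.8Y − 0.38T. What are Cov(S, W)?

By bilinearity, Cov(S, W) = ac·Var(Y) + bd·Var(T) + (ad+bc)·Cov(Y, T), with a=3, b=-1.2, c=0.8, d=-0.38.
ac·Var(Y) = 3·0.8·18 = 43.2
bd·Var(T) = (-1.2)·(-0.38)·25.9 = 11.8104
(ad+bc)·Cov(Y, T) = (-2.1)·9 = -18.9
Cov(S, W) = 43.2 + 11.8104 + (-18.9) = 36.1104.

Cov(S, W) = 36.1104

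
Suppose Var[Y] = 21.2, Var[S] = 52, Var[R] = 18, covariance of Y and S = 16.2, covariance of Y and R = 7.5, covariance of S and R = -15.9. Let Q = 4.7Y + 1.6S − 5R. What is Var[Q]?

Var[Q] = 1196.976

Var[Q] = a²·Var[Y] + b²·Var[S] + c²·Var[R] + 2ab·covariance of Y and S + 2ac·covariance of Y and R + 2bc·covariance of S and R, with a = 4.7, b = 1.6, c = -5.
= 468.308 + 133.12 + 450 + 243.648 + (-352.5) + 254.4
= 1196.976.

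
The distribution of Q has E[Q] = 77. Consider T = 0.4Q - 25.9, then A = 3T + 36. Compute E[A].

E[A] = 50.7

E[T] = 0.4·77 + (-25.9) = 4.9.
E[A] = 3·4.9 + 36 = 50.7.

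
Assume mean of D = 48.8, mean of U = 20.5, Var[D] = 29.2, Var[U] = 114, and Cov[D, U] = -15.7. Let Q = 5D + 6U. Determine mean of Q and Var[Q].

mean of Q = 367, Var[Q] = 3892

mean of Q = 5·mean of D + 6·mean of U = 5·48.8 + 6·20.5 = 367.
Var[Q] = a²·Var[D] + b²·Var[U] + 2ab·Cov[D, U] with a = 5, b = 6.
= 5²·29.2 + 6²·114 + 2·5·6·(-15.7)
= 730 + 4104 + (-942) = 3892.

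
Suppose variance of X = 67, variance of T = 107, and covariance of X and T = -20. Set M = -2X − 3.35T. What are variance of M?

variance of M = 1200.8075

variance of M = a²·variance of X + b²·variance of T + 2ab·covariance of X and T with a = -2, b = -3.35.
= (-2)²·67 + (-3.35)²·107 + 2·(-2)·(-3.35)·(-20)
= 268 + 1200.8075 + (-268) = 1200.8075.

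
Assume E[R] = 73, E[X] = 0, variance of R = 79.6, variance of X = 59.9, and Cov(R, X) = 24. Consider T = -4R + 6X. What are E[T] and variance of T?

E[T] = -292, variance of T = 2278

E[T] = (-4)·E[R] + 6·E[X] = (-4)·73 + 6·0 = -292.
variance of T = a²·variance of R + b²·variance of X + 2ab·Cov(R, X) with a = -4, b = 6.
= (-4)²·79.6 + 6²·59.9 + 2·(-4)·6·24
= 1273.6 + 2156.4 + (-1152) = 2278.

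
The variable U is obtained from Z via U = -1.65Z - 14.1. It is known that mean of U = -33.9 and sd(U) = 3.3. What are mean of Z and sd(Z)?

mean of Z = 12, sd(Z) = 2

From U = -1.65Z - 14.1: mean of U = a·mean of Z + b, so mean of Z = (mean of U − b)/a = (-33.9 − (-14.1))/(-1.65) = 12.
sd(U) = |a|·sd(Z), so sd(Z) = 3.3/|-1.65| = 2.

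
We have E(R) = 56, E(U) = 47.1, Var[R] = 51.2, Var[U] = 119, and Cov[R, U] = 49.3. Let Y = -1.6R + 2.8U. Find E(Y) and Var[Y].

E(Y) = 42.28, Var[Y] = 622.304

E(Y) = (-1.6)·E(R) + 2.8·E(U) = (-1.6)·56 + 2.8·47.1 = 42.28.
Var[Y] = a²·Var[R] + b²·Var[U] + 2ab·Cov[R, U] with a = -1.6, b = 2.8.
= (-1.6)²·51.2 + 2.8²·119 + 2·(-1.6)·2.8·49.3
= 131.072 + 932.96 + (-441.728) = 622.304.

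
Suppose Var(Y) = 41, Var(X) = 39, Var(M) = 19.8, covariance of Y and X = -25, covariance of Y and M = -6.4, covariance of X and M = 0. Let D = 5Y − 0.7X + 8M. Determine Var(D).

Var(D) = a²·Var(Y) + b²·Var(X) + c²·Var(M) + 2ab·covariance of Y and X + 2ac·covariance of Y and M + 2bc·covariance of X and M, with a = 5, b = -0.7, c = 8.
= 1025 + 19.11 + 1267.2 + 175 + (-512) + 0
= 1974.31.

Var(D) = 1974.31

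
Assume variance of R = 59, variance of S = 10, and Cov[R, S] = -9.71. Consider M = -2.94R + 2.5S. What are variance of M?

variance of M = 715.2094

variance of M = a²·variance of R + b²·variance of S + 2ab·Cov[R, S] with a = -2.94, b = 2.5.
= (-2.94)²·59 + 2.5²·10 + 2·(-2.94)·2.5·(-9.71)
= 509.9724 + 62.5 + 142.737 = 715.2094.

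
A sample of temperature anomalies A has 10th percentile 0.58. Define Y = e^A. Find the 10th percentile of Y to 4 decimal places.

e^A is increasing, so P_{10}(Y) = g(P_{10}(A)) ≈ 1.786.

10th percentile of Y = 1.786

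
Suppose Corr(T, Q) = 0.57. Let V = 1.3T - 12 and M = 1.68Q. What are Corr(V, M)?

Linear rescalings preserve correlation up to sign; here the slopes 1.3 and 1.68 have the same sign, so Corr(V, M) = Corr(T, Q) = 0.57.

Corr(V, M) = 0.57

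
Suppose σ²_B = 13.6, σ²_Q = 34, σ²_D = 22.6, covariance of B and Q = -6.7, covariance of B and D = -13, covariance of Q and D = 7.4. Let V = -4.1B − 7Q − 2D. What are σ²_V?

σ²_V = 1594.436

σ²_V = a²·σ²_B + b²·σ²_Q + c²·σ²_D + 2ab·covariance of B and Q + 2ac·covariance of B and D + 2bc·covariance of Q and D, with a = -4.1, b = -7, c = -2.
= 228.616 + 1666 + 90.4 + (-384.58) + (-213.2) + 207.2
= 1594.436.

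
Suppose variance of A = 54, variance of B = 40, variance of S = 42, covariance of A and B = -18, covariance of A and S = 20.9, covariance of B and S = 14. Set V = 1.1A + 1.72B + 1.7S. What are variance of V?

variance of V = 396.982

variance of V = a²·variance of A + b²·variance of B + c²·variance of S + 2ab·covariance of A and B + 2ac·covariance of A and S + 2bc·covariance of B and S, with a = 1.1, b = 1.72, c = 1.7.
= 65.34 + 118.336 + 121.38 + (-68.112) + 78.166 + 81.872
= 396.982.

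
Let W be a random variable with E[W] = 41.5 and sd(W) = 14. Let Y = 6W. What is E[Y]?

E[Y] = 249

Y = 6W is linear with a = 6, b = 0.
E[Y] = a·E[W] + b = 6·41.5 = 249.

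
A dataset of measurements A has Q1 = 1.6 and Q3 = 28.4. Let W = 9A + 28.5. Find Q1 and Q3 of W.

Q1(W) = 42.9, Q3(W) = 284.1

a = 9 > 0: Q1(W) = a·Q1(A)+b = 42.9, Q3(W) = a·Q3(A)+b = 284.1.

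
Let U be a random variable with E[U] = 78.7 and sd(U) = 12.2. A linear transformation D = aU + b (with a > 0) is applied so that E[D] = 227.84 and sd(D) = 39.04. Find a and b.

a = 3.2, b = -24

sd(D) = a·sd(U) (a > 0), so a = 39.04/12.2 = 3.2.
E[D] = a·E[U] + b, so b = 227.84 − 3.2·78.7 = -24.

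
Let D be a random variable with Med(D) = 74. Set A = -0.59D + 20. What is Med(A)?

Med(A) = -23.66

A linear map preserves order up to sign, so Med(A) = a·Med(D) + b = (-0.59)·74 + 20 = -23.66.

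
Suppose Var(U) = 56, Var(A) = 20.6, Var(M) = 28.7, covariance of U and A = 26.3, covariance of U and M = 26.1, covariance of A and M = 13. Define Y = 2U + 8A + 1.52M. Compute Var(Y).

Var(Y) = a²·Var(U) + b²·Var(A) + c²·Var(M) + 2ab·covariance of U and A + 2ac·covariance of U and M + 2bc·covariance of A and M, with a = 2, b = 8, c = 1.52.
= 224 + 1318.4 + 66.30848 + 841.6 + 158.688 + 316.16
= 2925.15648.

Var(Y) = 2925.15648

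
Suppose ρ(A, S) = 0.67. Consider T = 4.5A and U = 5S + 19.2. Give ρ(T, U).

ρ(T, U) = 0.67

Linear rescalings preserve correlation up to sign; here the slopes 4.5 and 5 have the same sign, so ρ(T, U) = ρ(A, S) = 0.67.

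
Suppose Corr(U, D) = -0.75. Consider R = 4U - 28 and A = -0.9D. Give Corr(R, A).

Corr(R, A) = 0.75

Linear rescalings preserve |correlation|; the slopes 4 and -0.9 have opposite signs, so the correlation flips sign: Corr(R, A) = −Corr(U, D) = 0.75.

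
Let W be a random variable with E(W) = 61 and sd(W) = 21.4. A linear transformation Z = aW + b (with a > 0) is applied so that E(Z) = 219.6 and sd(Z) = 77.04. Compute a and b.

sd(Z) = a·sd(W) (a > 0), so a = 77.04/21.4 = 3.6.
E(Z) = a·E(W) + b, so b = 219.6 − 3.6·61 = 0.

a = 3.6, b = 0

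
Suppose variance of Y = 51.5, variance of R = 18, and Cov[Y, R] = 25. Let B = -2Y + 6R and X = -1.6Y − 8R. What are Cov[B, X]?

By bilinearity, Cov[B, X] = ac·variance of Y + bd·variance of R + (ad+bc)·Cov[Y, R], with a=-2, b=6, c=-1.6, d=-8.
ac·variance of Y = (-2)·(-1.6)·51.5 = 164.8
bd·variance of R = 6·(-8)·18 = -864
(ad+bc)·Cov[Y, R] = (6.4)·25 = 160
Cov[B, X] = 164.8 + (-864) + 160 = -539.2.

Cov[B, X] = -539.2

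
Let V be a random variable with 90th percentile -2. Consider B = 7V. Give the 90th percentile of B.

Since a = 7 > 0 the transformation is increasing, so the 90th percentile of B = a·(P_{90} of V) + b = 7·(-2) = -14.

90th percentile of B = -14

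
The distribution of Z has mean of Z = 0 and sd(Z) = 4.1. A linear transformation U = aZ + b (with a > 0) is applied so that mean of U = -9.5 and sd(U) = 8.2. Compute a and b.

sd(U) = a·sd(Z) (a > 0), so a = 8.2/4.1 = 2.
mean of U = a·mean of Z + b, so b = -9.5 − 2·0 = -9.5.

a = 2, b = -9.5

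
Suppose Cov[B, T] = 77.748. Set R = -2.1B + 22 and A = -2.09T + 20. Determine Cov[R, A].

Cov[R, A] = a·c·Cov[B, T] = (-2.1)·(-2.09)·77.748 = 341.235972. Additive constants drop out.

Cov[R, A] = 341.235972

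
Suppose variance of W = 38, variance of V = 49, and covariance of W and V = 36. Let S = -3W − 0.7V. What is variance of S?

variance of S = a²·variance of W + b²·variance of V + 2ab·covariance of W and V with a = -3, b = -0.7.
= (-3)²·38 + (-0.7)²·49 + 2·(-3)·(-0.7)·36
= 342 + 24.01 + 151.2 = 517.21.

variance of S = 517.21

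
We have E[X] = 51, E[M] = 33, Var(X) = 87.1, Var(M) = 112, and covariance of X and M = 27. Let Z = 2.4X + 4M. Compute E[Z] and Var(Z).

E[Z] = 2.4·E[X] + 4·E[M] = 2.4·51 + 4·33 = 254.4.
Var(Z) = a²·Var(X) + b²·Var(M) + 2ab·covariance of X and M with a = 2.4, b = 4.
= 2.4²·87.1 + 4²·112 + 2·2.4·4·27
= 501.696 + 1792 + 518.4 = 2812.096.

E[Z] = 254.4, Var(Z) = 2812.096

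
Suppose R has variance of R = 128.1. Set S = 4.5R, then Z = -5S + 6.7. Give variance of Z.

variance of S = 4.5²·128.1 = 2594.025.
variance of Z = (-5)²·2594.025 = 64850.625.

variance of Z = 64850.625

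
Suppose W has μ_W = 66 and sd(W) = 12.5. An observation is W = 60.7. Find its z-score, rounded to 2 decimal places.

z = -0.42

z = (W − μ_W) / sd(W) = (60.7 − 66) / 12.5 ≈ -0.42.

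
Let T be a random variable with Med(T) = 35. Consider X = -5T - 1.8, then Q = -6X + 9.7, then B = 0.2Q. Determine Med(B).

Med(X) = (-5)·35 + (-1.8) = -176.8.
Med(Q) = (-6)·(-176.8) + 9.7 = 1070.5.
Med(B) = 0.2·1070.5 = 214.1.

Med(B) = 214.1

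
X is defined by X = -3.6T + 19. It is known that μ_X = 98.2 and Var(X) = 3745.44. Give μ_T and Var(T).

μ_T = -22, Var(T) = 289

From X = -3.6T + 19: μ_X = a·μ_T + b, so μ_T = (μ_X − b)/a = (98.2 − 19)/(-3.6) = -22.
Var(X) = a²·Var(T), so Var(T) = 3745.44/(-3.6)² = 289.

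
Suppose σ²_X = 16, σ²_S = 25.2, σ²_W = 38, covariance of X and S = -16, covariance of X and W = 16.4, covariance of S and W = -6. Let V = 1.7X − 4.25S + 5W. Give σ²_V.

σ²_V = 2216.415

σ²_V = a²·σ²_X + b²·σ²_S + c²·σ²_W + 2ab·covariance of X and S + 2ac·covariance of X and W + 2bc·covariance of S and W, with a = 1.7, b = -4.25, c = 5.
= 46.24 + 455.175 + 950 + 231.2 + 278.8 + 255
= 2216.415.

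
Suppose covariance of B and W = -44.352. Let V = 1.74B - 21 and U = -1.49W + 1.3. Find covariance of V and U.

covariance of V and U = a·c·covariance of B and W = 1.74·(-1.49)·(-44.352) = 114.9869952. Additive constants drop out.

covariance of V and U = 114.9869952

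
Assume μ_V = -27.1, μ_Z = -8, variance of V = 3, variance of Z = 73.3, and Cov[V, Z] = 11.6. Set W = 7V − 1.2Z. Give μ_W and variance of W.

μ_W = -180.1, variance of W = 57.672

μ_W = 7·μ_V + (-1.2)·μ_Z = 7·(-27.1) + (-1.2)·(-8) = -180.1.
variance of W = a²·variance of V + b²·variance of Z + 2ab·Cov[V, Z] with a = 7, b = -1.2.
= 7²·3 + (-1.2)²·73.3 + 2·7·(-1.2)·11.6
= 147 + 105.552 + (-194.88) = 57.672.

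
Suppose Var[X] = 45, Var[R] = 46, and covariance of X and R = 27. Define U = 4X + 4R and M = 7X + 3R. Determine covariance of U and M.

covariance of U and M = 2892

By bilinearity, covariance of U and M = ac·Var[X] + bd·Var[R] + (ad+bc)·covariance of X and R, with a=4, b=4, c=7, d=3.
ac·Var[X] = 4·7·45 = 1260
bd·Var[R] = 4·3·46 = 552
(ad+bc)·covariance of X and R = (40)·27 = 1080
covariance of U and M = 1260 + 552 + 1080 = 2892.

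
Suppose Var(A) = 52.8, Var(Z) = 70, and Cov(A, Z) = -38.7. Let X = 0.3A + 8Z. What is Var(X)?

Var(X) = 4298.992

Var(X) = a²·Var(A) + b²·Var(Z) + 2ab·Cov(A, Z) with a = 0.3, b = 8.
= 0.3²·52.8 + 8²·70 + 2·0.3·8·(-38.7)
= 4.752 + 4480 + (-185.76) = 4298.992.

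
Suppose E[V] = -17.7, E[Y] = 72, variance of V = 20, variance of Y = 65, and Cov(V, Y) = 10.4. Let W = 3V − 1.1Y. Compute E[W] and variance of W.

E[W] = -132.3, variance of W = 190.01

E[W] = 3·E[V] + (-1.1)·E[Y] = 3·(-17.7) + (-1.1)·72 = -132.3.
variance of W = a²·variance of V + b²·variance of Y + 2ab·Cov(V, Y) with a = 3, b = -1.1.
= 3²·20 + (-1.1)²·65 + 2·3·(-1.1)·10.4
= 180 + 78.65 + (-68.64) = 190.01.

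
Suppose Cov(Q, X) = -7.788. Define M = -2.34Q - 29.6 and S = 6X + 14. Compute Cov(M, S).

Cov(M, S) = a·c·Cov(Q, X) = (-2.34)·6·(-7.788) = 109.34352. Additive constants drop out.

Cov(M, S) = 109.34352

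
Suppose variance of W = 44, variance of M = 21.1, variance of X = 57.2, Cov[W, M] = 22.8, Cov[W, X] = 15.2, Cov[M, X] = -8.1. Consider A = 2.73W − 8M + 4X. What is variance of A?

variance of A = a²·variance of W + b²·variance of M + c²·variance of X + 2ab·Cov[W, M] + 2ac·Cov[W, X] + 2bc·Cov[M, X], with a = 2.73, b = -8, c = 4.
= 327.9276 + 1350.4 + 915.2 + (-995.904) + 331.968 + 518.4
= 2447.9916.

variance of A = 2447.9916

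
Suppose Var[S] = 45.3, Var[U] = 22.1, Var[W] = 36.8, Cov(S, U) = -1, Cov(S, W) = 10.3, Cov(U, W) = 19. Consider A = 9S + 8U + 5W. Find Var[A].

Var[A] = a²·Var[S] + b²·Var[U] + c²·Var[W] + 2ab·Cov(S, U) + 2ac·Cov(S, W) + 2bc·Cov(U, W), with a = 9, b = 8, c = 5.
= 3669.3 + 1414.4 + 920 + (-144) + 927 + 1520
= 8306.7.

Var[A] = 8306.7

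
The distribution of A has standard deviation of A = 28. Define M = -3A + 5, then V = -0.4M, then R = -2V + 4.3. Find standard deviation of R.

standard deviation of R = 67.2

standard deviation of M = |-3|·28 = 84.
standard deviation of V = |-0.4|·84 = 33.6.
standard deviation of R = |-2|·33.6 = 67.2.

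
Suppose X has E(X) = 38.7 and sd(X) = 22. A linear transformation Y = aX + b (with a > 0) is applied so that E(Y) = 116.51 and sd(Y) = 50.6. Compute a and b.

a = 2.3, b = 27.5

sd(Y) = a·sd(X) (a > 0), so a = 50.6/22 = 2.3.
E(Y) = a·E(X) + b, so b = 116.51 − 2.3·38.7 = 27.5.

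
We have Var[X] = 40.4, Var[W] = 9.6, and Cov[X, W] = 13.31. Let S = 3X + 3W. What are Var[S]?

Var[S] = 689.58

Var[S] = a²·Var[X] + b²·Var[W] + 2ab·Cov[X, W] with a = 3, b = 3.
= 3²·40.4 + 3²·9.6 + 2·3·3·13.31
= 363.6 + 86.4 + 239.58 = 689.58.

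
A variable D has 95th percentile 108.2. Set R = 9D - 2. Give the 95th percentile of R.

Since a = 9 > 0 the transformation is increasing, so the 95th percentile of R = a·(P_{95} of D) + b = 9·108.2 + (-2) = 971.8.

95th percentile of R = 971.8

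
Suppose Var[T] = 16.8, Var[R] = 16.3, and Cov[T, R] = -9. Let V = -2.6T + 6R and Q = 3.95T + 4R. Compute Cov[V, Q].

Cov[V, Q] = 98.964

By bilinearity, Cov[V, Q] = ac·Var[T] + bd·Var[R] + (ad+bc)·Cov[T, R], with a=-2.6, b=6, c=3.95, d=4.
ac·Var[T] = (-2.6)·3.95·16.8 = -172.536
bd·Var[R] = 6·4·16.3 = 391.2
(ad+bc)·Cov[T, R] = (13.3)·(-9) = -119.7
Cov[V, Q] = -172.536 + 391.2 + (-119.7) = 98.964.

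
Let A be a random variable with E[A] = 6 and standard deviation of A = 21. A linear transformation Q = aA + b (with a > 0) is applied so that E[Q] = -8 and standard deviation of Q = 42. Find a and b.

a = 2, b = -20

standard deviation of Q = a·standard deviation of A (a > 0), so a = 42/21 = 2.
E[Q] = a·E[A] + b, so b = -8 − 2·6 = -20.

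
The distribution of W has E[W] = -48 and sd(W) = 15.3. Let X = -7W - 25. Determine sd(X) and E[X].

sd(X) = 107.1, E[X] = 311

X = -7W - 25 is linear with a = -7, b = -25.
sd(X) = |a|·sd(W) = |-7|·15.3 = 107.1.
E[X] = a·E[W] + b = (-7)·(-48) + (-25) = 311.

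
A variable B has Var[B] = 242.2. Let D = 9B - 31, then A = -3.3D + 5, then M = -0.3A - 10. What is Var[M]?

Var[D] = 9²·242.2 = 19618.2.
Var[A] = (-3.3)²·19618.2 = 213642.198.
Var[M] = (-0.3)²·213642.198 = 19227.79782.

Var[M] = 19227.79782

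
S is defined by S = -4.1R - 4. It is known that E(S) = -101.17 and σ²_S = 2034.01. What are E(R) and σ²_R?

From S = -4.1R - 4: E(S) = a·E(R) + b, so E(R) = (E(S) − b)/a = (-101.17 − (-4))/(-4.1) = 23.7.
σ²_S = a²·σ²_R, so σ²_R = 2034.01/(-4.1)² = 121.

E(R) = 23.7, σ²_R = 121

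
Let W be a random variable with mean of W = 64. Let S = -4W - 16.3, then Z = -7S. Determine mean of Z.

mean of S = (-4)·64 + (-16.3) = -272.3.
mean of Z = (-7)·(-272.3) = 1906.1.

mean of Z = 1906.1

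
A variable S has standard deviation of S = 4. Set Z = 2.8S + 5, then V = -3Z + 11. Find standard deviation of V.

standard deviation of Z = |2.8|·4 = 11.2.
standard deviation of V = |-3|·11.2 = 33.6.

standard deviation of V = 33.6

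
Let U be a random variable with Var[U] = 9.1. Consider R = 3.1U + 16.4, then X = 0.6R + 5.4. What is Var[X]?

Var[X] = 31.48236

Var[R] = 3.1²·9.1 = 87.451.
Var[X] = 0.6²·87.451 = 31.48236.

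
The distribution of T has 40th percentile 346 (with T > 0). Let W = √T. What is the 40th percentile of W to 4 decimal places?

40th percentile of W = 18.6011

√T is increasing, so P_{40}(W) = g(P_{40}(T)) ≈ 18.6011.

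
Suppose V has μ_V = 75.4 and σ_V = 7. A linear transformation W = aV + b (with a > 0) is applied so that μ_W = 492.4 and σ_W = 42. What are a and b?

σ_W = a·σ_V (a > 0), so a = 42/7 = 6.
μ_W = a·μ_V + b, so b = 492.4 − 6·75.4 = 40.

a = 6, b = 40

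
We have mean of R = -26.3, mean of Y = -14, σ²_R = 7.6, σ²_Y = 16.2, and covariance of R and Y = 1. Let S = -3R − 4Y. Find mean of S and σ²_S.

mean of S = 134.9, σ²_S = 351.6

mean of S = (-3)·mean of R + (-4)·mean of Y = (-3)·(-26.3) + (-4)·(-14) = 134.9.
σ²_S = a²·σ²_R + b²·σ²_Y + 2ab·covariance of R and Y with a = -3, b = -4.
= (-3)²·7.6 + (-4)²·16.2 + 2·(-3)·(-4)·1
= 68.4 + 259.2 + 24 = 351.6.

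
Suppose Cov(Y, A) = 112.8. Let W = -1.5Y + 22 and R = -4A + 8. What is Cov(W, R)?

Cov(W, R) = 676.8

Cov(W, R) = a·c·Cov(Y, A) = (-1.5)·(-4)·112.8 = 676.8. Additive constants drop out.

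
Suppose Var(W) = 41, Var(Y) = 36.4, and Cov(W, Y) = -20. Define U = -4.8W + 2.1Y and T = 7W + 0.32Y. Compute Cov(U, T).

Cov(U, T) = -1616.4192

By bilinearity, Cov(U, T) = ac·Var(W) + bd·Var(Y) + (ad+bc)·Cov(W, Y), with a=-4.8, b=2.1, c=7, d=0.32.
ac·Var(W) = (-4.8)·7·41 = -1377.6
bd·Var(Y) = 2.1·0.32·36.4 = 24.4608
(ad+bc)·Cov(W, Y) = (13.164)·(-20) = -263.28
Cov(U, T) = -1377.6 + 24.4608 + (-263.28) = -1616.4192.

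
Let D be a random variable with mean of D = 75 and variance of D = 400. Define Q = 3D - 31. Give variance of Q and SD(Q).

variance of Q = 3600, SD(Q) = 60

Q = 3D - 31 is linear with a = 3, b = -31.
variance of Q = a²·variance of D = 3²·400 = 3600 (the additive constant -31 does not affect variance).
SD(D) = √400 = 20.
SD(Q) = |a|·SD(D) = |3|·20 = 60.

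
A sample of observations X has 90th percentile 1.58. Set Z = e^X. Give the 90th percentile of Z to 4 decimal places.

e^X is increasing, so P_{90}(Z) = g(P_{90}(X)) ≈ 4.855.

90th percentile of Z = 4.855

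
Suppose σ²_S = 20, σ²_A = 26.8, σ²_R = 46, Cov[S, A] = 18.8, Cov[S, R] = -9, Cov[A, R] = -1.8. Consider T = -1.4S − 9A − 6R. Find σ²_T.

σ²_T = 3994.16

σ²_T = a²·σ²_S + b²·σ²_A + c²·σ²_R + 2ab·Cov[S, A] + 2ac·Cov[S, R] + 2bc·Cov[A, R], with a = -1.4, b = -9, c = -6.
= 39.2 + 2170.8 + 1656 + 473.76 + (-151.2) + (-194.4)
= 3994.16.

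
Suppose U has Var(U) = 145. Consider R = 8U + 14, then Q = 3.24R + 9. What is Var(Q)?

Var(Q) = 97417.728

Var(R) = 8²·145 = 9280.
Var(Q) = 3.24²·9280 = 97417.728.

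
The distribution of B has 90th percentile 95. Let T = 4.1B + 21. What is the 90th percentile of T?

Since a = 4.1 > 0 the transformation is increasing, so the 90th percentile of T = a·(P_{90} of B) + b = 4.1·95 + 21 = 410.5.

90th percentile of T = 410.5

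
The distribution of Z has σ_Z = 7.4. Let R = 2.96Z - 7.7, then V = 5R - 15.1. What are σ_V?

σ_R = |2.96|·7.4 = 21.904.
σ_V = |5|·21.904 = 109.52.

σ_V = 109.52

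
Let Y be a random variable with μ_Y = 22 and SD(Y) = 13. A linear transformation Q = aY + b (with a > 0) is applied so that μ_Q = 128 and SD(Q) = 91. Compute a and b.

SD(Q) = a·SD(Y) (a > 0), so a = 91/13 = 7.
μ_Q = a·μ_Y + b, so b = 128 − 7·22 = -26.

a = 7, b = -26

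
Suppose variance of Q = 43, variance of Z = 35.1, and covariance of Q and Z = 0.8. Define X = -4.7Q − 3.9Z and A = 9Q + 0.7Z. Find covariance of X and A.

By bilinearity, covariance of X and A = ac·variance of Q + bd·variance of Z + (ad+bc)·covariance of Q and Z, with a=-4.7, b=-3.9, c=9, d=0.7.
ac·variance of Q = (-4.7)·9·43 = -1818.9
bd·variance of Z = (-3.9)·0.7·35.1 = -95.823
(ad+bc)·covariance of Q and Z = (-38.39)·0.8 = -30.712
covariance of X and A = -1818.9 + (-95.823) + (-30.712) = -1945.435.

covariance of X and A = -1945.435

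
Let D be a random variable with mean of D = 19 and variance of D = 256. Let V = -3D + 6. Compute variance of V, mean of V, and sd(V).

variance of V = 2304, mean of V = -51, sd(V) = 48

V = -3D + 6 is linear with a = -3, b = 6.
variance of V = a²·variance of D = (-3)²·256 = 2304 (the additive constant 6 does not affect variance).
mean of V = a·mean of D + b = (-3)·19 + 6 = -51.
sd(D) = √256 = 16.
sd(V) = |a|·sd(D) = |-3|·16 = 48.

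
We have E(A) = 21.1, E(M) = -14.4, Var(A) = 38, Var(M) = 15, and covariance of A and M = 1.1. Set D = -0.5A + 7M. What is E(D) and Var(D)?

E(D) = -111.35, Var(D) = 736.8

E(D) = (-0.5)·E(A) + 7·E(M) = (-0.5)·21.1 + 7·(-14.4) = -111.35.
Var(D) = a²·Var(A) + b²·Var(M) + 2ab·covariance of A and M with a = -0.5, b = 7.
= (-0.5)²·38 + 7²·15 + 2·(-0.5)·7·1.1
= 9.5 + 735 + (-7.7) = 736.8.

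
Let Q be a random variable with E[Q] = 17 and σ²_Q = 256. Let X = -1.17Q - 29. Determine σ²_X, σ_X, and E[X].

X = -1.17Q - 29 is linear with a = -1.17, b = -29.
σ²_X = a²·σ²_Q = (-1.17)²·256 = 350.4384 (the additive constant -29 does not affect variance).
σ_Q = √256 = 16.
σ_X = |a|·σ_Q = |-1.17|·16 = 18.72.
E[X] = a·E[Q] + b = (-1.17)·17 + (-29) = -48.89.

σ²_X = 350.4384, σ_X = 18.72, E[X] = -48.89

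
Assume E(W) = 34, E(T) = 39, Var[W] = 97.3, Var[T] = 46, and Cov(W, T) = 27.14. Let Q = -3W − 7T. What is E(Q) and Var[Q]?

E(Q) = (-3)·E(W) + (-7)·E(T) = (-3)·34 + (-7)·39 = -375.
Var[Q] = a²·Var[W] + b²·Var[T] + 2ab·Cov(W, T) with a = -3, b = -7.
= (-3)²·97.3 + (-7)²·46 + 2·(-3)·(-7)·27.14
= 875.7 + 2254 + 1139.88 = 4269.58.

E(Q) = -375, Var[Q] = 4269.58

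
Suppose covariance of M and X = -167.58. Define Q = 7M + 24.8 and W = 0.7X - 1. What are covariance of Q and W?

covariance of Q and W = -821.142

covariance of Q and W = a·c·covariance of M and X = 7·0.7·(-167.58) = -821.142. Additive constants drop out.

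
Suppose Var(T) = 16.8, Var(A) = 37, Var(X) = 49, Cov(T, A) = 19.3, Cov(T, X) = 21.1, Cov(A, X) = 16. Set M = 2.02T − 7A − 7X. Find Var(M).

Var(M) = 4708.03872

Var(M) = a²·Var(T) + b²·Var(A) + c²·Var(X) + 2ab·Cov(T, A) + 2ac·Cov(T, X) + 2bc·Cov(A, X), with a = 2.02, b = -7, c = -7.
= 68.55072 + 1813 + 2401 + (-545.804) + (-596.708) + 1568
= 4708.03872.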